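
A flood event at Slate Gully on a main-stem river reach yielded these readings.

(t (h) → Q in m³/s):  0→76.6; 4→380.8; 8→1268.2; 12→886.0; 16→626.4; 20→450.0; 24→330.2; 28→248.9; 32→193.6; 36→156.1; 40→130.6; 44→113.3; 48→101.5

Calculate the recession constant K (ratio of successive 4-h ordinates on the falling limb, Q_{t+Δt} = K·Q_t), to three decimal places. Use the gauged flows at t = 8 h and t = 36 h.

K ≈ 0.741

Using the recession-limb readings at t = 8 h and t = 36 h: Q falls from 1268.2 to 156.1 m³/s over 7 intervals.
K = (Q₂/Q₁)^(1/7) = (156.1/1268.2)^(1/7) = 0.741.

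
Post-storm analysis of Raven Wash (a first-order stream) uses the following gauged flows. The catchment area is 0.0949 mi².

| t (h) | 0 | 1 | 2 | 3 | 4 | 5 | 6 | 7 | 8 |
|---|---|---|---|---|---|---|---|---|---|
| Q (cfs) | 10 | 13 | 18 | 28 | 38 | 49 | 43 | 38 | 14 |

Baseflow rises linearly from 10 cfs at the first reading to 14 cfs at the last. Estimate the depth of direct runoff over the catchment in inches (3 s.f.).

Direct runoff: 0.00, 2.50, 7.00, 16.50, 26.00, 36.50, 30.00, 24.50, 0.00 cfs; ΣQ_DR = 143.0 cfs.
V = ΣQ_DR · Δt = 143.0 × 3600 s = 5.148 × 10^5 ft³.
Over A = 0.0949 mi², depth = V / A = 2.33 in.

d ≈ 2.33 in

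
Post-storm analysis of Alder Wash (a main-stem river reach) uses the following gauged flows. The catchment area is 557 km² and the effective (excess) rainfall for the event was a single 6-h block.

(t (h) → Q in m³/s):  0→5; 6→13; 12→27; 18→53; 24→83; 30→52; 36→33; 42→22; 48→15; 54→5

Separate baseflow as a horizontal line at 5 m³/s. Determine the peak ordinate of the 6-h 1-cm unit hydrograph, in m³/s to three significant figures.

Direct runoff: 0.0, 8.0, 22.0, 48.0, 78.0, 47.0, 28.0, 17.0, 10.0, 0.0 m³/s; ΣQ_DR = 258.0 m³/s, peak = 78.0 m³/s.
Runoff depth d = ΣQ_DR·Δt / A = 258.0 × 21600 / (557 km²) = 10.01 mm.
The 1-cm UH is the DRH scaled by (10 mm)/d, so U_p = 78.0 × 10/10.01 = 78.0 m³/s.

U_p ≈ 78.0 m³/s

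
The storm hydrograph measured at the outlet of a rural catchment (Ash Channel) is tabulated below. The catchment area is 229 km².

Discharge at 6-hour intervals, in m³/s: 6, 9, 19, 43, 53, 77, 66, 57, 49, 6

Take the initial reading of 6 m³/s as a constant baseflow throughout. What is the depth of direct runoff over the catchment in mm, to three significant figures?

d ≈ 30.7 mm

Direct runoff: 0.0, 3.0, 13.0, 37.0, 47.0, 71.0, 60.0, 51.0, 43.0, 0.0 m³/s; ΣQ_DR = 325.0 m³/s.
V = ΣQ_DR · Δt = 325.0 × 21600 s = 7.020 × 10^6 m³.
Over A = 229 km², depth = V / A = 30.7 mm.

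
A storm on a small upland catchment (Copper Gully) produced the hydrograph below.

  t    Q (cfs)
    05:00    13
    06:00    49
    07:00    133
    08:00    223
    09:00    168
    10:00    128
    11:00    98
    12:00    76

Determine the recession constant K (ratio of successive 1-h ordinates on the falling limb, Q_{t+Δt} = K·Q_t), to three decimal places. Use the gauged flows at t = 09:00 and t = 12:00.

Using the recession-limb readings at t = 09:00 and t = 12:00: Q falls from 168 to 76 cfs over 3 intervals.
K = (Q₂/Q₁)^(1/3) = (76/168)^(1/3) = 0.768.

K ≈ 0.768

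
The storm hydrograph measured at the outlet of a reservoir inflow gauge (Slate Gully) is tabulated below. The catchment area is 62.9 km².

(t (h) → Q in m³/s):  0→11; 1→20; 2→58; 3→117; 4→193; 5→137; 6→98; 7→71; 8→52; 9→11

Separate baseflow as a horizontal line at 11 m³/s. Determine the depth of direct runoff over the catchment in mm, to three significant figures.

d ≈ 37.7 mm

Direct runoff: 0.0, 9.0, 47.0, 106.0, 182.0, 126.0, 87.0, 60.0, 41.0, 0.0 m³/s; ΣQ_DR = 658.0 m³/s.
V = ΣQ_DR · Δt = 658.0 × 3600 s = 2.369 × 10^6 m³.
Over A = 62.9 km², depth = V / A = 37.7 mm.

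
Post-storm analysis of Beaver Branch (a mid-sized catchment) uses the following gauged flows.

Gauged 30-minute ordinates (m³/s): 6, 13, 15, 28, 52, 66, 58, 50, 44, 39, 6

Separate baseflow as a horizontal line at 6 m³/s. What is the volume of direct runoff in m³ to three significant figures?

Direct-runoff ordinates (Q − Q_b): 0.0, 7.0, 9.0, 22.0, 46.0, 60.0, 52.0, 44.0, 38.0, 33.0, 0.0 m³/s.
ΣQ_DR = 311.0 m³/s.
With Δt = 0.5 h = 1800 s, V = ΣQ_DR · Δt = 311.0 × 1800 = 5.60 × 10^5 m³.

V ≈ 5.60 × 10^5 m³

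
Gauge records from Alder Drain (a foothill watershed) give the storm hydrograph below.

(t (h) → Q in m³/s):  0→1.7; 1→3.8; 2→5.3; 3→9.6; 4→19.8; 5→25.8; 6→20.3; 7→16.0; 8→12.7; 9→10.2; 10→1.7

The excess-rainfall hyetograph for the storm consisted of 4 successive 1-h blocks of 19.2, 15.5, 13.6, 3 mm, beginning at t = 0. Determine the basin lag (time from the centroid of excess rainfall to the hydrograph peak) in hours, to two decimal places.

t_L ≈ 3.49 h

Centroid of excess rainfall: t_c = Σ P_i·t̄_i / ΣP_i = 1.5078 h (block centres at 0.5, 1.5, 2.5, 3.5 h).
Hydrograph peak occurs at t = 5 h, so basin lag t_L = 5 − 1.5078 = 3.49 h.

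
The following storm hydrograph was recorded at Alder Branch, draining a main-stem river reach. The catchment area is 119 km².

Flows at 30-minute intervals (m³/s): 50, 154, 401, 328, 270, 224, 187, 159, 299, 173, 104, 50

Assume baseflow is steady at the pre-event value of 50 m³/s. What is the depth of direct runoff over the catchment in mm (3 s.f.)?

d ≈ 27.2 mm

Direct runoff: 0.0, 104.0, 351.0, 278.0, 220.0, 174.0, 137.0, 109.0, 249.0, 123.0, 54.0, 0.0 m³/s; ΣQ_DR = 1799 m³/s.
V = ΣQ_DR · Δt = 1799 × 1800 s = 3.238 × 10^6 m³.
Over A = 119 km², depth = V / A = 27.2 mm.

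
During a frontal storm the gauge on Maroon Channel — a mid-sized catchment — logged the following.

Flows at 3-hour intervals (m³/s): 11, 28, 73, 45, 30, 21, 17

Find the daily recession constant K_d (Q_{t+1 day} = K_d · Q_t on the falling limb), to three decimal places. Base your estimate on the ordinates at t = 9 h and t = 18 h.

Between t = 9 h and t = 18 h the flow falls from 45 to 17 m³/s over 3×3 h = 9 h.
Per-interval ratio K = (17/45)^(1/3) = 0.7229; K_d = K^(24/3) = 0.075.

K_d ≈ 0.075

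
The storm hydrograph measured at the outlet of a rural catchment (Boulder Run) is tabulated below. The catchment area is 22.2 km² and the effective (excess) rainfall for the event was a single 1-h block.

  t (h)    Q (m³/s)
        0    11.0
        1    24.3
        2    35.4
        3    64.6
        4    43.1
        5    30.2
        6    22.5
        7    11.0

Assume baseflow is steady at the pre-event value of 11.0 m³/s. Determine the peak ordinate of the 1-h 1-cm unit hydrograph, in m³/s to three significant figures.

Direct runoff: 0.0, 13.3, 24.4, 53.6, 32.1, 19.2, 11.5, 0.0 m³/s; ΣQ_DR = 154.1 m³/s, peak = 53.6 m³/s.
Runoff depth d = ΣQ_DR·Δt / A = 154.1 × 3600 / (22.2 km²) = 24.99 mm.
The 1-cm UH is the DRH scaled by (10 mm)/d, so U_p = 53.6 × 10/24.99 = 21.4 m³/s.

U_p ≈ 21.4 m³/s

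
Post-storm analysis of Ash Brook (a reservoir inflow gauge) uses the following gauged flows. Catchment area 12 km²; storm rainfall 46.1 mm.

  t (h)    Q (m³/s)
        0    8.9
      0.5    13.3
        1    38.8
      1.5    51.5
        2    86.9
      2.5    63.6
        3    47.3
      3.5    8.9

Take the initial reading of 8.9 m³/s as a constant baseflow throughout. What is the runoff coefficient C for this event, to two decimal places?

C ≈ 0.81

ΣQ_DR = 248.0 m³/s; V = ΣQ_DR·Δt = 4.464 × 10^5 m³.
Runoff depth d = V / A = 37.20 mm.
C = d / P = 37.20 / 46.1 = 0.81.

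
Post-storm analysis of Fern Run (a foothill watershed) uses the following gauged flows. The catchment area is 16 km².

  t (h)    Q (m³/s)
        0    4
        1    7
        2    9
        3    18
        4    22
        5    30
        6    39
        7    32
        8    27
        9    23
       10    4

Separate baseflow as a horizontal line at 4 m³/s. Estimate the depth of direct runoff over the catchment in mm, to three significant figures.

Direct runoff: 0.0, 3.0, 5.0, 14.0, 18.0, 26.0, 35.0, 28.0, 23.0, 19.0, 0.0 m³/s; ΣQ_DR = 171.0 m³/s.
V = ΣQ_DR · Δt = 171.0 × 3600 s = 6.156 × 10^5 m³.
Over A = 16 km², depth = V / A = 38.5 mm.

d ≈ 38.5 mm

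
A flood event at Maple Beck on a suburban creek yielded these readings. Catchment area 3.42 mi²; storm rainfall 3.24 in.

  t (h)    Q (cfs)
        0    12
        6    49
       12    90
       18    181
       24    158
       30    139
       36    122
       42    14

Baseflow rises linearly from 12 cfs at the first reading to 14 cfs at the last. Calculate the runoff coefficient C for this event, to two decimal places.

ΣQ_DR = 661.0 cfs; V = ΣQ_DR·Δt = 1.428 × 10^7 ft³.
Runoff depth d = V / A = 1.797 in.
C = d / P = 1.797 / 3.24 = 0.55.

C ≈ 0.55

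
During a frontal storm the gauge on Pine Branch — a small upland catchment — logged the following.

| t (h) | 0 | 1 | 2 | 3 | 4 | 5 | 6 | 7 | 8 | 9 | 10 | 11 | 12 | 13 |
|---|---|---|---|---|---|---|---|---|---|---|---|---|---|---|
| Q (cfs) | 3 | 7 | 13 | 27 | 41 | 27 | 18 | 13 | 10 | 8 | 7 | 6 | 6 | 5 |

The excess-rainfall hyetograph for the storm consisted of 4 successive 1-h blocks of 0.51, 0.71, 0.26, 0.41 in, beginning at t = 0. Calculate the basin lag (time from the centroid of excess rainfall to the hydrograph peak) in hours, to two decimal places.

t_L ≈ 2.20 h

Centroid of excess rainfall: t_c = Σ P_i·t̄_i / ΣP_i = 1.8016 h (block centres at 0.5, 1.5, 2.5, 3.5 h).
Hydrograph peak occurs at t = 4 h, so basin lag t_L = 4 − 1.8016 = 2.20 h.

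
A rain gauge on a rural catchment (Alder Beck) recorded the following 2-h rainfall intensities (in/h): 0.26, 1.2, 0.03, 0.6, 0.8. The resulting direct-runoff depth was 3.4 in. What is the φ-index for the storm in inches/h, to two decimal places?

Only the 3 blocks with intensity above φ contribute runoff: 1.2, 0.6, 0.8 in/h.
Σ(I−φ)·Δt = d  ⇒  (1.2+0.6+0.8 − 3φ)·2 = 3.4
φ = (2.600 − 3.4/2) / 3 = 0.30 in/h.

φ ≈ 0.30 in/h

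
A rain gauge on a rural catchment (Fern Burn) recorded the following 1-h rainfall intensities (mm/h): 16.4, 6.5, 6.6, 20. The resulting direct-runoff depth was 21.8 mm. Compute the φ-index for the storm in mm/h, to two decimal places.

φ ≈ 7.30 mm/h

Only the 2 blocks with intensity above φ contribute runoff: 16.4, 20 mm/h.
Σ(I−φ)·Δt = d  ⇒  (16.4+20 − 2φ)·1 = 21.8
φ = (36.40 − 21.8/1) / 2 = 7.30 mm/h.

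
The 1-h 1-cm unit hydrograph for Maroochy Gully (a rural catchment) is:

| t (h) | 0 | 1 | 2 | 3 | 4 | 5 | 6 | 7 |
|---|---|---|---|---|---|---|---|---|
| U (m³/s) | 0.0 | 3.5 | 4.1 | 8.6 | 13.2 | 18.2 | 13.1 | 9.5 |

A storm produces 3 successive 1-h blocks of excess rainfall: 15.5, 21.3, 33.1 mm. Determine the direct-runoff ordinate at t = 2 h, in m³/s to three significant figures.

By discrete convolution, Q_j = Σ (P_i / 10 mm) · U_{j−i}.
At t = 2 h (j=2): Q = (15.5/10)·4.1 + (21.3/10)·3.5 + (33.1/10)·0.0 = 13.8 m³/s.

Q ≈ 13.8 m³/s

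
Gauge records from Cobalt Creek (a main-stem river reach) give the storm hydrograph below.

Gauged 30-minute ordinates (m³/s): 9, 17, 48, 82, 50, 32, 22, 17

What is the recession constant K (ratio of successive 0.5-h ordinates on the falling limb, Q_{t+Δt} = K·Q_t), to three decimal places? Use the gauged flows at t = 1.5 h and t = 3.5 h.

Using the recession-limb readings at t = 1.5 h and t = 3.5 h: Q falls from 82 to 17 m³/s over 4 intervals.
K = (Q₂/Q₁)^(1/4) = (17/82)^(1/4) = 0.675.

K ≈ 0.675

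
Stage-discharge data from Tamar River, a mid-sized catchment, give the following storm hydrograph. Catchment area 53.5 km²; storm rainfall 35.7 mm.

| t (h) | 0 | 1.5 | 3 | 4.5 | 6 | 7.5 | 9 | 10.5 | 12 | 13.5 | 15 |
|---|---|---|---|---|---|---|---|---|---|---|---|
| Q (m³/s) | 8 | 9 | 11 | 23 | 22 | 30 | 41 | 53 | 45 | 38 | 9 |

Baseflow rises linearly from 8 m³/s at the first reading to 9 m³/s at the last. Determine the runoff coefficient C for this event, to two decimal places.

C ≈ 0.55

ΣQ_DR = 195.5 m³/s; V = ΣQ_DR·Δt = 1.056 × 10^6 m³.
Runoff depth d = V / A = 19.73 mm.
C = d / P = 19.73 / 35.7 = 0.55.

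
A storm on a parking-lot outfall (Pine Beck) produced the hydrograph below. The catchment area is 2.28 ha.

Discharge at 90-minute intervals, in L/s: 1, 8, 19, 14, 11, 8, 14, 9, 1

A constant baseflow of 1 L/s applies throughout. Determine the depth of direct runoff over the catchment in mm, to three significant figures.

Direct runoff: 0.0, 7.0, 18.0, 13.0, 10.0, 7.0, 13.0, 8.0, 0.0 L/s; ΣQ_DR = 76.00 L/s.
V = ΣQ_DR · Δt = 76.00 × 5400 s = 4.104 × 10^5 L.
Over A = 2.28 ha, depth = V / A = 18.0 mm.

d ≈ 18.0 mm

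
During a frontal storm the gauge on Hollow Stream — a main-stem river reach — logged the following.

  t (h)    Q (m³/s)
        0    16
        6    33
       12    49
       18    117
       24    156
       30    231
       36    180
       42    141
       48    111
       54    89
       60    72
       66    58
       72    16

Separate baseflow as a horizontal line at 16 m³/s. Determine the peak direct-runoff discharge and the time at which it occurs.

Q_p = 215.0 m³/s at t = 30 h

Subtracting baseflow gives direct-runoff ordinates: 0.0, 17.0, 33.0, 101.0, 140.0, 215.0, 164.0, 125.0, 95.0, 73.0, 56.0, 42.0, 0.0 m³/s.
The maximum is 215.0 m³/s, occurring at the reading for t = 30 h.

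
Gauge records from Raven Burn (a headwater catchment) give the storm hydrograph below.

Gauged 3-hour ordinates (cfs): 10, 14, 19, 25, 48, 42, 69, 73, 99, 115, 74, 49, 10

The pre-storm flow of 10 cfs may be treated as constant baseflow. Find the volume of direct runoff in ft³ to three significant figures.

Direct-runoff ordinates (Q − Q_b): 0.0, 4.0, 9.0, 15.0, 38.0, 32.0, 59.0, 63.0, 89.0, 105.0, 64.0, 39.0, 0.0 cfs.
ΣQ_DR = 517.0 cfs.
With Δt = 3 h = 10800 s, V = ΣQ_DR · Δt = 517.0 × 10800 = 5.58 × 10^6 ft³.

V ≈ 5.58 × 10^6 ft³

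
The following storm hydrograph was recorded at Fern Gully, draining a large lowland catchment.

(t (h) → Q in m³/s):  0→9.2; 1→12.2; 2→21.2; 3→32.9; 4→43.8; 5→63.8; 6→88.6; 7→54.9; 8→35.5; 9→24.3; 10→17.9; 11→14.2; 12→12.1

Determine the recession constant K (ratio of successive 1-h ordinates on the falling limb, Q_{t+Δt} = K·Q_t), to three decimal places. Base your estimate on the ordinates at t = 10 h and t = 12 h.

K ≈ 0.822

Using the recession-limb readings at t = 10 h and t = 12 h: Q falls from 17.9 to 12.1 m³/s over 2 intervals.
K = (Q₂/Q₁)^(1/2) = (12.1/17.9)^(1/2) = 0.822.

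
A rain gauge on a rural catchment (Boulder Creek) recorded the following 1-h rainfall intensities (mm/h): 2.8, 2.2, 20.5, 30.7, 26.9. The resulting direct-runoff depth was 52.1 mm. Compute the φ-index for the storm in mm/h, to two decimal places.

Only the 3 blocks with intensity above φ contribute runoff: 20.5, 30.7, 26.9 mm/h.
Σ(I−φ)·Δt = d  ⇒  (20.5+30.7+26.9 − 3φ)·1 = 52.1
φ = (78.10 − 52.1/1) / 3 = 8.67 mm/h.

φ ≈ 8.67 mm/h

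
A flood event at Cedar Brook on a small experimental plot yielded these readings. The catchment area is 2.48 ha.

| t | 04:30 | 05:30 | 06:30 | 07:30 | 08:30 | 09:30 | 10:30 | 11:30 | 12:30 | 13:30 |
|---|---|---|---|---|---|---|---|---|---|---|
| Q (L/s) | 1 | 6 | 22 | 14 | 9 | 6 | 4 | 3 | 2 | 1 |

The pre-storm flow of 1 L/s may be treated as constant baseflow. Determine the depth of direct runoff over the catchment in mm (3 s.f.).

d ≈ 8.42 mm

Direct runoff: 0.0, 5.0, 21.0, 13.0, 8.0, 5.0, 3.0, 2.0, 1.0, 0.0 L/s; ΣQ_DR = 58.00 L/s.
V = ΣQ_DR · Δt = 58.00 × 3600 s = 2.088 × 10^5 L.
Over A = 2.48 ha, depth = V / A = 8.42 mm.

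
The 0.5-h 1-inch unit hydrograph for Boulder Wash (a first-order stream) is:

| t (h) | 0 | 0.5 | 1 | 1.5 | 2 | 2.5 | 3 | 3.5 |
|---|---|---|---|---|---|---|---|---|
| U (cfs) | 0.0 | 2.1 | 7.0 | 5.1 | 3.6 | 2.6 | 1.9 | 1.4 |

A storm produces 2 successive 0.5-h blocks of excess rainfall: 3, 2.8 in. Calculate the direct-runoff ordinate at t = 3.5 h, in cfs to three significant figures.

By discrete convolution, Q_j = Σ (P_i / 1 in) · U_{j−i}.
At t = 3.5 h (j=7): Q = (3/1)·1.4 + (2.8/1)·1.9 = 9.52 cfs.

Q ≈ 9.52 cfs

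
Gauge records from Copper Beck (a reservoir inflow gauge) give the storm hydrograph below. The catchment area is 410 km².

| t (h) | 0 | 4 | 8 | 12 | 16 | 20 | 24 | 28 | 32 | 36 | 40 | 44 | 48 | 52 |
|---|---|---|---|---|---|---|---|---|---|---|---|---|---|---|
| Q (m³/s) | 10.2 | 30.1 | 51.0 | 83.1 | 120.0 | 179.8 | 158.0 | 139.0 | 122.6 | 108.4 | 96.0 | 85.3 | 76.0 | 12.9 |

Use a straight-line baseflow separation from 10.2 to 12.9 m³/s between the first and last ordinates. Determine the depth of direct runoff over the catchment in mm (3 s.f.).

Direct runoff: 0.00, 19.69, 40.38, 72.28, 108.97, 168.56, 146.55, 127.35, 110.74, 96.33, 83.72, 72.82, 63.31, 0.00 m³/s; ΣQ_DR = 1111 m³/s.
V = ΣQ_DR · Δt = 1111 × 14400 s = 1.599 × 10^7 m³.
Over A = 410 km², depth = V / A = 39.0 mm.

d ≈ 39.0 mm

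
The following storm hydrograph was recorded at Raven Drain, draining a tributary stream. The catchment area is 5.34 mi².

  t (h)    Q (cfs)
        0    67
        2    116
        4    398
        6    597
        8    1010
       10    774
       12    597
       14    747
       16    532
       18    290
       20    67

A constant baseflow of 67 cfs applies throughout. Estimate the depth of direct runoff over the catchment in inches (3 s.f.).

d ≈ 2.59 in

Direct runoff: 0.0, 49.0, 331.0, 530.0, 943.0, 707.0, 530.0, 680.0, 465.0, 223.0, 0.0 cfs; ΣQ_DR = 4458 cfs.
V = ΣQ_DR · Δt = 4458 × 7200 s = 3.210 × 10^7 ft³.
Over A = 5.34 mi², depth = V / A = 2.59 in.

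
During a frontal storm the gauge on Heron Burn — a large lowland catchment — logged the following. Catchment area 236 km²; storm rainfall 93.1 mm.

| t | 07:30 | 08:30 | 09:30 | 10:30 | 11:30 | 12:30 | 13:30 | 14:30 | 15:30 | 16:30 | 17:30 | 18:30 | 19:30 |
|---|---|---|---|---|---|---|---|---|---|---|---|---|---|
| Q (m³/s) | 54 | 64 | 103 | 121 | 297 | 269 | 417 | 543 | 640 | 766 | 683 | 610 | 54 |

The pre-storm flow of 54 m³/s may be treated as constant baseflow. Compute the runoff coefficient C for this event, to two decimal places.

ΣQ_DR = 3919 m³/s; V = ΣQ_DR·Δt = 1.411 × 10^7 m³.
Runoff depth d = V / A = 59.78 mm.
C = d / P = 59.78 / 93.1 = 0.64.

C ≈ 0.64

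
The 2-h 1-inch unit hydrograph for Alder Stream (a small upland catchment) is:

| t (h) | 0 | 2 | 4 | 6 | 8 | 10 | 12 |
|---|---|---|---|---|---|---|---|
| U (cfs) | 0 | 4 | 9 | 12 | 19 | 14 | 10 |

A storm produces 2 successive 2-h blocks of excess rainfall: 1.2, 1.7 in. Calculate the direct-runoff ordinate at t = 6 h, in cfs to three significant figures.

Q ≈ 29.7 cfs

By discrete convolution, Q_j = Σ (P_i / 1 in) · U_{j−i}.
At t = 6 h (j=3): Q = (1.2/1)·12 + (1.7/1)·9 = 29.7 cfs.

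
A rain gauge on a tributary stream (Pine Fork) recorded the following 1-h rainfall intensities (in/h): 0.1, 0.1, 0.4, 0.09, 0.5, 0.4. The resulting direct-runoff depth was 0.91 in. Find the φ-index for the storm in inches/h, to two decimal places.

Only the 3 blocks with intensity above φ contribute runoff: 0.4, 0.5, 0.4 in/h.
Σ(I−φ)·Δt = d  ⇒  (0.4+0.5+0.4 − 3φ)·1 = 0.91
φ = (1.300 − 0.91/1) / 3 = 0.13 in/h.

φ ≈ 0.13 in/h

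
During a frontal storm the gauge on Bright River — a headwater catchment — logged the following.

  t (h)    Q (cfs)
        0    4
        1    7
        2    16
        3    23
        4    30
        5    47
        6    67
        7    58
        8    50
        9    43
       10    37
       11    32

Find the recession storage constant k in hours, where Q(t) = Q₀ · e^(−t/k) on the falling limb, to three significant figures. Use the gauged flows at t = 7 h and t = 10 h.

On the falling limb, Q drops from 58 to 37 cfs between t = 7 h and t = 10 h (Δt = 3 h).
k = −Δt / ln(Q₂/Q₁) = −3 / ln(37/58) = 6.67 h.

k ≈ 6.67 h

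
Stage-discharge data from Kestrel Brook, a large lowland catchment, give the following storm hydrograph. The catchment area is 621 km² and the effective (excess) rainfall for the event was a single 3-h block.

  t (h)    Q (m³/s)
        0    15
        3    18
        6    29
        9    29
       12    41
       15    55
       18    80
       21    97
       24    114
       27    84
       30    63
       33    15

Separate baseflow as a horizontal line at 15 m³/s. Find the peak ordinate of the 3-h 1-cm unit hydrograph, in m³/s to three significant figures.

Direct runoff: 0.0, 3.0, 14.0, 14.0, 26.0, 40.0, 65.0, 82.0, 99.0, 69.0, 48.0, 0.0 m³/s; ΣQ_DR = 460.0 m³/s, peak = 99.0 m³/s.
Runoff depth d = ΣQ_DR·Δt / A = 460.0 × 10800 / (621 km²) = 8.000 mm.
The 1-cm UH is the DRH scaled by (10 mm)/d, so U_p = 99.0 × 10/8.000 = 124 m³/s.

U_p ≈ 124 m³/s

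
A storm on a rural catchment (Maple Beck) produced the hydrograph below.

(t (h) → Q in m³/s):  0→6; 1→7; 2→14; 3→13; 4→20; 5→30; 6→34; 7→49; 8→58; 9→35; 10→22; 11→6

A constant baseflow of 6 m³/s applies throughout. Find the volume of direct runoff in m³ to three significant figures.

Direct-runoff ordinates (Q − Q_b): 0.0, 1.0, 8.0, 7.0, 14.0, 24.0, 28.0, 43.0, 52.0, 29.0, 16.0, 0.0 m³/s.
ΣQ_DR = 222.0 m³/s.
With Δt = 1 h = 3600 s, V = ΣQ_DR · Δt = 222.0 × 3600 = 7.99 × 10^5 m³.

V ≈ 7.99 × 10^5 m³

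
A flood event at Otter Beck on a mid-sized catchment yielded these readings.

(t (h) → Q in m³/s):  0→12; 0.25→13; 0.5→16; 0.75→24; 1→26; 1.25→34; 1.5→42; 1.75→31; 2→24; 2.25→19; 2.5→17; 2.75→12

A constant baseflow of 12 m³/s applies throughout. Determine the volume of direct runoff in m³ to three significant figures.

V ≈ 1.13 × 10^5 m³

Direct-runoff ordinates (Q − Q_b): 0.0, 1.0, 4.0, 12.0, 14.0, 22.0, 30.0, 19.0, 12.0, 7.0, 5.0, 0.0 m³/s.
ΣQ_DR = 126.0 m³/s.
With Δt = 0.25 h = 900 s, V = ΣQ_DR · Δt = 126.0 × 900 = 1.13 × 10^5 m³.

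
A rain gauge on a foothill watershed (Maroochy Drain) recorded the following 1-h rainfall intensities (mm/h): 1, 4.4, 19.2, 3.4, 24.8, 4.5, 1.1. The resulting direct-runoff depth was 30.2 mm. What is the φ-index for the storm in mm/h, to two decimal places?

Only the 2 blocks with intensity above φ contribute runoff: 19.2, 24.8 mm/h.
Σ(I−φ)·Δt = d  ⇒  (19.2+24.8 − 2φ)·1 = 30.2
φ = (44.00 − 30.2/1) / 2 = 6.90 mm/h.

φ ≈ 6.90 mm/h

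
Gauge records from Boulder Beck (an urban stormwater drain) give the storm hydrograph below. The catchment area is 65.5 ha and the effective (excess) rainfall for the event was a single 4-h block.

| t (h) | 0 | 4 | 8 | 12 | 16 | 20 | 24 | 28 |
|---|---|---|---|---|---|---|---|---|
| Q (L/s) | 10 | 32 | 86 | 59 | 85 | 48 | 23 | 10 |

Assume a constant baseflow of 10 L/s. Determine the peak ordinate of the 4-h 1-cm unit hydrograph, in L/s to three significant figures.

U_p ≈ 127 L/s

Direct runoff: 0.0, 22.0, 76.0, 49.0, 75.0, 38.0, 13.0, 0.0 L/s; ΣQ_DR = 273.0 L/s, peak = 76.0 L/s.
Runoff depth d = ΣQ_DR·Δt / A = 273.0 × 14400 / (65.5 ha) = 6.002 mm.
The 1-cm UH is the DRH scaled by (10 mm)/d, so U_p = 76.0 × 10/6.002 = 127 L/s.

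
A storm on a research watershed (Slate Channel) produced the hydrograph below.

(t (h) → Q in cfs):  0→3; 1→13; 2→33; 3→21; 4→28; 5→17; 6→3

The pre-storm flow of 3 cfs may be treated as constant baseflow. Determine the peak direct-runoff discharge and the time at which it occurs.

Subtracting baseflow gives direct-runoff ordinates: 0.0, 10.0, 30.0, 18.0, 25.0, 14.0, 0.0 cfs.
The maximum is 30.0 cfs, occurring at the reading for t = 2 h.

Q_p = 30.0 cfs at t = 2 h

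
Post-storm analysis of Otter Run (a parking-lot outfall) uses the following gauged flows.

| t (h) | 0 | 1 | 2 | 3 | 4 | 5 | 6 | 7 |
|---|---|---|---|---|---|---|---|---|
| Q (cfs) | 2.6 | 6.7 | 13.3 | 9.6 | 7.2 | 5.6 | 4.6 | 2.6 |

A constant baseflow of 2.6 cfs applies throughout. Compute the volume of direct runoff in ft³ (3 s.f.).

Direct-runoff ordinates (Q − Q_b): 0.0, 4.1, 10.7, 7.0, 4.6, 3.0, 2.0, 0.0 cfs.
ΣQ_DR = 31.40 cfs.
With Δt = 1 h = 3600 s, V = ΣQ_DR · Δt = 31.40 × 3600 = 1.13 × 10^5 ft³.

V ≈ 1.13 × 10^5 ft³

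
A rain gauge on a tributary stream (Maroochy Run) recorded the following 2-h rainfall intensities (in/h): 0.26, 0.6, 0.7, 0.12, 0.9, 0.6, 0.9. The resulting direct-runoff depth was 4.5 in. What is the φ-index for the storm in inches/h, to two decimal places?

φ ≈ 0.29 in/h

Only the 5 blocks with intensity above φ contribute runoff: 0.6, 0.7, 0.9, 0.6, 0.9 in/h.
Σ(I−φ)·Δt = d  ⇒  (0.6+0.7+0.9+0.6+0.9 − 5φ)·2 = 4.5
φ = (3.700 − 4.5/2) / 5 = 0.29 in/h.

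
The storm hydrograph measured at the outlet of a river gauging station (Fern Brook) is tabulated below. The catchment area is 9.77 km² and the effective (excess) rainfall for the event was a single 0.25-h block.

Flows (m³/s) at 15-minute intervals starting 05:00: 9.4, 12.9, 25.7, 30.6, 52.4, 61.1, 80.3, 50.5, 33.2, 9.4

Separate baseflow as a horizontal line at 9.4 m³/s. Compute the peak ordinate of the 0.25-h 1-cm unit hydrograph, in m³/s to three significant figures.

Direct runoff: 0.0, 3.5, 16.3, 21.2, 43.0, 51.7, 70.9, 41.1, 23.8, 0.0 m³/s; ΣQ_DR = 271.5 m³/s, peak = 70.9 m³/s.
Runoff depth d = ΣQ_DR·Δt / A = 271.5 × 900 / (9.77 km²) = 25.01 mm.
The 1-cm UH is the DRH scaled by (10 mm)/d, so U_p = 70.9 × 10/25.01 = 28.3 m³/s.

U_p ≈ 28.3 m³/s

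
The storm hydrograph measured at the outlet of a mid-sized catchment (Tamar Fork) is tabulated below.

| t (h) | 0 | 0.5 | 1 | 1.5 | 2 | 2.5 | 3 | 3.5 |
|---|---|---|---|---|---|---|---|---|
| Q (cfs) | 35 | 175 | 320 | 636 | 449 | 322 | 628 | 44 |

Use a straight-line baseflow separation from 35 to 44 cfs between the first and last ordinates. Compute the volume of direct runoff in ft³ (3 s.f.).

V ≈ 4.13 × 10^6 ft³

Direct-runoff ordinates (Q − Q_b): 0.00, 138.71, 282.43, 597.14, 408.86, 280.57, 585.29, 0.00 cfs.
ΣQ_DR = 2293 cfs.
With Δt = 0.5 h = 1800 s, V = ΣQ_DR · Δt = 2293 × 1800 = 4.13 × 10^6 ft³.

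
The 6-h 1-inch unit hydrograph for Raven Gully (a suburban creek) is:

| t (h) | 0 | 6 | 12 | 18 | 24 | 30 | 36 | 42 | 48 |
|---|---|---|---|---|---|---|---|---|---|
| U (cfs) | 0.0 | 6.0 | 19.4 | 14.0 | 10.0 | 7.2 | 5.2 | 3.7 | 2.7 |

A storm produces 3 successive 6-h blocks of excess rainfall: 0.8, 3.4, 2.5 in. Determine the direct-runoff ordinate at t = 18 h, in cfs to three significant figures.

By discrete convolution, Q_j = Σ (P_i / 1 in) · U_{j−i}.
At t = 18 h (j=3): Q = (0.8/1)·14.0 + (3.4/1)·19.4 + (2.5/1)·6.0 = 92.2 cfs.

Q ≈ 92.2 cfs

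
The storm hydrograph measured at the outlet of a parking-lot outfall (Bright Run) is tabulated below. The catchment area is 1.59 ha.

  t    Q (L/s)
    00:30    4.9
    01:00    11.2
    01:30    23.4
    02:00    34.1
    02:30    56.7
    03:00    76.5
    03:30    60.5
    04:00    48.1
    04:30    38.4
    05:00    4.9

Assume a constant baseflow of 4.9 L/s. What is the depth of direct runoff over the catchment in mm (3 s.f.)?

d ≈ 35.1 mm

Direct runoff: 0.0, 6.3, 18.5, 29.2, 51.8, 71.6, 55.6, 43.2, 33.5, 0.0 L/s; ΣQ_DR = 309.7 L/s.
V = ΣQ_DR · Δt = 309.7 × 1800 s = 5.575 × 10^5 L.
Over A = 1.59 ha, depth = V / A = 35.1 mm.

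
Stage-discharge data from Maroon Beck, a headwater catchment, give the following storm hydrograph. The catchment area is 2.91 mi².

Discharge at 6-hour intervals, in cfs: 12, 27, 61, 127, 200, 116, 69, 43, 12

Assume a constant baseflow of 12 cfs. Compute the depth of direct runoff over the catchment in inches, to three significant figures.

Direct runoff: 0.0, 15.0, 49.0, 115.0, 188.0, 104.0, 57.0, 31.0, 0.0 cfs; ΣQ_DR = 559.0 cfs.
V = ΣQ_DR · Δt = 559.0 × 21600 s = 1.207 × 10^7 ft³.
Over A = 2.91 mi², depth = V / A = 1.79 in.

d ≈ 1.79 in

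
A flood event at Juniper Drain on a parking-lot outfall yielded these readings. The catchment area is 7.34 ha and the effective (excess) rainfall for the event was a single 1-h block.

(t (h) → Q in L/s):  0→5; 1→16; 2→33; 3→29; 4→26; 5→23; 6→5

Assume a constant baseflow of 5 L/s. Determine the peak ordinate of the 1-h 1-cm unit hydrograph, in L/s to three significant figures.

U_p ≈ 56.0 L/s

Direct runoff: 0.0, 11.0, 28.0, 24.0, 21.0, 18.0, 0.0 L/s; ΣQ_DR = 102.0 L/s, peak = 28.0 L/s.
Runoff depth d = ΣQ_DR·Δt / A = 102.0 × 3600 / (7.34 ha) = 5.003 mm.
The 1-cm UH is the DRH scaled by (10 mm)/d, so U_p = 28.0 × 10/5.003 = 56.0 L/s.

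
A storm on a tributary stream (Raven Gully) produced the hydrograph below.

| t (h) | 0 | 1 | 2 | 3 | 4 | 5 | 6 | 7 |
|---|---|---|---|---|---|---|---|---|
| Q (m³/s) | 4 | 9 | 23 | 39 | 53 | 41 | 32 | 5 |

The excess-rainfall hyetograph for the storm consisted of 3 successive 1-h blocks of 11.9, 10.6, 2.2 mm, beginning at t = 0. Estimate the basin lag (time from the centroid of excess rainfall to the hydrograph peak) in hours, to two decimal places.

Centroid of excess rainfall: t_c = Σ P_i·t̄_i / ΣP_i = 1.1073 h (block centres at 0.5, 1.5, 2.5 h).
Hydrograph peak occurs at t = 4 h, so basin lag t_L = 4 − 1.1073 = 2.89 h.

t_L ≈ 2.89 h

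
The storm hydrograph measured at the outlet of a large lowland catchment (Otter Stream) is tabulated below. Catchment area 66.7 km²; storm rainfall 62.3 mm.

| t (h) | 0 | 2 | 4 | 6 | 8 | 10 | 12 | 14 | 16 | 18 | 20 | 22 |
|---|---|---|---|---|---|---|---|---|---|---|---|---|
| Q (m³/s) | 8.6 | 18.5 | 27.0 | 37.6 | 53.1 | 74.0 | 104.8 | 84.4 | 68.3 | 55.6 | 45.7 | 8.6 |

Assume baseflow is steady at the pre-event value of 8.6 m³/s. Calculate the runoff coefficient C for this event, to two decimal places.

C ≈ 0.84

ΣQ_DR = 483.0 m³/s; V = ΣQ_DR·Δt = 3.478 × 10^6 m³.
Runoff depth d = V / A = 52.14 mm.
C = d / P = 52.14 / 62.3 = 0.84.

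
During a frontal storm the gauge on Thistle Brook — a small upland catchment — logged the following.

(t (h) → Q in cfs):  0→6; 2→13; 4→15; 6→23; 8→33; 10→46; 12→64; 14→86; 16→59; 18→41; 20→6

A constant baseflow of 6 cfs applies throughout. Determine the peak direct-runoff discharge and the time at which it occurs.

Subtracting baseflow gives direct-runoff ordinates: 0.0, 7.0, 9.0, 17.0, 27.0, 40.0, 58.0, 80.0, 53.0, 35.0, 0.0 cfs.
The maximum is 80.0 cfs, occurring at the reading for t = 14 h.

Q_p = 80.0 cfs at t = 14 h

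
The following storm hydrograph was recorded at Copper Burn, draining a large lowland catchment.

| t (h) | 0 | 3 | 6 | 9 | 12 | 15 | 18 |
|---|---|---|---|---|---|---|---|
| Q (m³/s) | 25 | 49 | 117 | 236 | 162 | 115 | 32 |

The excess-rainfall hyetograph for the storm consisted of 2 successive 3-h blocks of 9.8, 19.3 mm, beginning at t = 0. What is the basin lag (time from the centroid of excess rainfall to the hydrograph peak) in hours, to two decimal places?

t_L ≈ 5.51 h

Centroid of excess rainfall: t_c = Σ P_i·t̄_i / ΣP_i = 3.4897 h (block centres at 1.5, 4.5 h).
Hydrograph peak occurs at t = 9 h, so basin lag t_L = 9 − 3.4897 = 5.51 h.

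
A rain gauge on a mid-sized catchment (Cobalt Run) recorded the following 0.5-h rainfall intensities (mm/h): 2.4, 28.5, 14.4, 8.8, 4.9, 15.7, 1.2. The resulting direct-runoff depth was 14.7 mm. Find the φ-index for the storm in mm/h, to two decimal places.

φ ≈ 9.73 mm/h

Only the 3 blocks with intensity above φ contribute runoff: 28.5, 14.4, 15.7 mm/h.
Σ(I−φ)·Δt = d  ⇒  (28.5+14.4+15.7 − 3φ)·0.5 = 14.7
φ = (58.60 − 14.7/0.5) / 3 = 9.73 mm/h.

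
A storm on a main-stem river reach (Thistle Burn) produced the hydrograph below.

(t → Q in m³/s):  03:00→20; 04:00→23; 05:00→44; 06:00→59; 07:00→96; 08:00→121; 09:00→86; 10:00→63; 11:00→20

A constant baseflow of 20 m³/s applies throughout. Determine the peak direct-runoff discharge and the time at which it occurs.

Q_p = 101.0 m³/s at t = 08:00

Subtracting baseflow gives direct-runoff ordinates: 0.0, 3.0, 24.0, 39.0, 76.0, 101.0, 66.0, 43.0, 0.0 m³/s.
The maximum is 101.0 m³/s, occurring at the reading for t = 08:00.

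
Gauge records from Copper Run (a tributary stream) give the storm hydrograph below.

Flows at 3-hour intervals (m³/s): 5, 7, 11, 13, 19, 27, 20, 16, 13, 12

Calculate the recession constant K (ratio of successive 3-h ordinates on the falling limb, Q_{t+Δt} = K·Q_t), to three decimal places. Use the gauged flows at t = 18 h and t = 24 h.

K ≈ 0.806

Using the recession-limb readings at t = 18 h and t = 24 h: Q falls from 20 to 13 m³/s over 2 intervals.
K = (Q₂/Q₁)^(1/2) = (13/20)^(1/2) = 0.806.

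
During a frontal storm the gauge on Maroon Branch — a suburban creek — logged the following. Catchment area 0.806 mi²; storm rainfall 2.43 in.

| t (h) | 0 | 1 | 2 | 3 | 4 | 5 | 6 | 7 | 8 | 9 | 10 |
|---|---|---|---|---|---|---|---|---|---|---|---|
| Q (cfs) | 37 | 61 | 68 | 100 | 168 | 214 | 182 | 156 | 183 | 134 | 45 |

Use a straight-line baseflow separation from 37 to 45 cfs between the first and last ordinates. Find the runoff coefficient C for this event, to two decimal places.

ΣQ_DR = 897.0 cfs; V = ΣQ_DR·Δt = 3.229 × 10^6 ft³.
Runoff depth d = V / A = 1.725 in.
C = d / P = 1.725 / 2.43 = 0.71.

C ≈ 0.71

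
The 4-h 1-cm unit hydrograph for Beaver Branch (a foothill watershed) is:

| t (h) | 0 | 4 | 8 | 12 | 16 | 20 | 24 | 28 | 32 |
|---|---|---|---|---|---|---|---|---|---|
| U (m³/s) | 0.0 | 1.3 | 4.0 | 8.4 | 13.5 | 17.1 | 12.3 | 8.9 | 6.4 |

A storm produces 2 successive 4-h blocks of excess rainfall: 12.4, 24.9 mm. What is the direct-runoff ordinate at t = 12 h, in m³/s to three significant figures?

By discrete convolution, Q_j = Σ (P_i / 10 mm) · U_{j−i}.
At t = 12 h (j=3): Q = (12.4/10)·8.4 + (24.9/10)·4.0 = 20.4 m³/s.

Q ≈ 20.4 m³/s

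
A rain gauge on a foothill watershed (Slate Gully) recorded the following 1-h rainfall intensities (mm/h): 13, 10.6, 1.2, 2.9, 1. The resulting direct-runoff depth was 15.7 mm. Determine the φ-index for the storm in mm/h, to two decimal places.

Only the 2 blocks with intensity above φ contribute runoff: 13, 10.6 mm/h.
Σ(I−φ)·Δt = d  ⇒  (13+10.6 − 2φ)·1 = 15.7
φ = (23.60 − 15.7/1) / 2 = 3.95 mm/h.

φ ≈ 3.95 mm/h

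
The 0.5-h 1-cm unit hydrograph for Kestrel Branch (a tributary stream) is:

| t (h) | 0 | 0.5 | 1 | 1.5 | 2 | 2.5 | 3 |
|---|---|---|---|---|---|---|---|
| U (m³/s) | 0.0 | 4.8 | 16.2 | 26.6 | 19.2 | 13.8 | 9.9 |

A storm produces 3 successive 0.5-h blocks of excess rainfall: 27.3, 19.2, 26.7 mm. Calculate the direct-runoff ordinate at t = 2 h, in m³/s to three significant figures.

By discrete convolution, Q_j = Σ (P_i / 10 mm) · U_{j−i}.
At t = 2 h (j=4): Q = (27.3/10)·19.2 + (19.2/10)·26.6 + (26.7/10)·16.2 = 147 m³/s.

Q ≈ 147 m³/s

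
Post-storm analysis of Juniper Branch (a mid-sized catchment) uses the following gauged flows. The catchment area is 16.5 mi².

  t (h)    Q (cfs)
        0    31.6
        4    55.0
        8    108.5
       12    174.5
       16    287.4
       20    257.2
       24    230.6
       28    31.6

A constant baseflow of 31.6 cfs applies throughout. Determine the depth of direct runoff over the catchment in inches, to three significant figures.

Direct runoff: 0.0, 23.4, 76.9, 142.9, 255.8, 225.6, 199.0, 0.0 cfs; ΣQ_DR = 923.6 cfs.
V = ΣQ_DR · Δt = 923.6 × 14400 s = 1.330 × 10^7 ft³.
Over A = 16.5 mi², depth = V / A = 0.347 in.

d ≈ 0.347 in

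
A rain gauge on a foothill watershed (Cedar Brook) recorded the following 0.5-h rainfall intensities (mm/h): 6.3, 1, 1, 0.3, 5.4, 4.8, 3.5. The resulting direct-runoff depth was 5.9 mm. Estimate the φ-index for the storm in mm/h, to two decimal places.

Only the 4 blocks with intensity above φ contribute runoff: 6.3, 5.4, 4.8, 3.5 mm/h.
Σ(I−φ)·Δt = d  ⇒  (6.3+5.4+4.8+3.5 − 4φ)·0.5 = 5.9
φ = (20.00 − 5.9/0.5) / 4 = 2.05 mm/h.

φ ≈ 2.05 mm/h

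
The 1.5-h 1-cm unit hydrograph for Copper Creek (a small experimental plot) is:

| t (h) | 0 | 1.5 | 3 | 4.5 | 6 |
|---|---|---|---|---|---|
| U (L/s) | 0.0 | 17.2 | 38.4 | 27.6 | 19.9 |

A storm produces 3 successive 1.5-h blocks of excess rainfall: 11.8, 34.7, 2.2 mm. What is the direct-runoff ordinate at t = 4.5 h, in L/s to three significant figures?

Q ≈ 170 L/s

By discrete convolution, Q_j = Σ (P_i / 10 mm) · U_{j−i}.
At t = 4.5 h (j=3): Q = (11.8/10)·27.6 + (34.7/10)·38.4 + (2.2/10)·17.2 = 170 L/s.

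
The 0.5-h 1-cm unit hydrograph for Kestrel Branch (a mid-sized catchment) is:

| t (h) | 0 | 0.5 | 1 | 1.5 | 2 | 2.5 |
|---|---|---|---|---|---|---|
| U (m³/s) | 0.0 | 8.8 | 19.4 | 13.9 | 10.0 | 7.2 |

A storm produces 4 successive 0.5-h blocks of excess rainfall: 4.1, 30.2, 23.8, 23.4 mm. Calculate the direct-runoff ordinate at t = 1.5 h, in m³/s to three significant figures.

Q ≈ 85.2 m³/s

By discrete convolution, Q_j = Σ (P_i / 10 mm) · U_{j−i}.
At t = 1.5 h (j=3): Q = (4.1/10)·13.9 + (30.2/10)·19.4 + (23.8/10)·8.8 + (23.4/10)·0.0 = 85.2 m³/s.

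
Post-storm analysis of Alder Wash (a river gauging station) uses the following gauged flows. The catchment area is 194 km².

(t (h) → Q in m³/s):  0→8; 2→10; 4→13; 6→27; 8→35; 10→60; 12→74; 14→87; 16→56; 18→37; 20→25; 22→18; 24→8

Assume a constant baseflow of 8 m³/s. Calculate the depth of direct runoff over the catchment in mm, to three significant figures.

Direct runoff: 0.0, 2.0, 5.0, 19.0, 27.0, 52.0, 66.0, 79.0, 48.0, 29.0, 17.0, 10.0, 0.0 m³/s; ΣQ_DR = 354.0 m³/s.
V = ΣQ_DR · Δt = 354.0 × 7200 s = 2.549 × 10^6 m³.
Over A = 194 km², depth = V / A = 13.1 mm.

d ≈ 13.1 mm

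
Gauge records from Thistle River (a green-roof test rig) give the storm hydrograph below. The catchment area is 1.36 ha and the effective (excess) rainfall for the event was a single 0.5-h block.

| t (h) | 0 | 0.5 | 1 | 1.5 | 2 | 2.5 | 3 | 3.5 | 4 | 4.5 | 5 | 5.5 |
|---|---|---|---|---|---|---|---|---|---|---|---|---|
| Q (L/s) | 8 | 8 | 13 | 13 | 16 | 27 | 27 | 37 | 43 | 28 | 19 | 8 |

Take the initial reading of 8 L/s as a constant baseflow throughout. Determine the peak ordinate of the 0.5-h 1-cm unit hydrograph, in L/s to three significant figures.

Direct runoff: 0.0, 0.0, 5.0, 5.0, 8.0, 19.0, 19.0, 29.0, 35.0, 20.0, 11.0, 0.0 L/s; ΣQ_DR = 151.0 L/s, peak = 35.0 L/s.
Runoff depth d = ΣQ_DR·Δt / A = 151.0 × 1800 / (1.36 ha) = 19.99 mm.
The 1-cm UH is the DRH scaled by (10 mm)/d, so U_p = 35.0 × 10/19.99 = 17.5 L/s.

U_p ≈ 17.5 L/s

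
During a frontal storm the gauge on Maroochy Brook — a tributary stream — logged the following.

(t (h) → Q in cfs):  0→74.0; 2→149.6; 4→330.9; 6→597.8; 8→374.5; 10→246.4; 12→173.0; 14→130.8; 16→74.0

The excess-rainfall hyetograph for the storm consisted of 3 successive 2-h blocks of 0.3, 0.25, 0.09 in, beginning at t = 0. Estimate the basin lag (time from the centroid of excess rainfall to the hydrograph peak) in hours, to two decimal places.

Centroid of excess rainfall: t_c = Σ P_i·t̄_i / ΣP_i = 2.3438 h (block centres at 1, 3, 5 h).
Hydrograph peak occurs at t = 6 h, so basin lag t_L = 6 − 2.3438 = 3.66 h.

t_L ≈ 3.66 h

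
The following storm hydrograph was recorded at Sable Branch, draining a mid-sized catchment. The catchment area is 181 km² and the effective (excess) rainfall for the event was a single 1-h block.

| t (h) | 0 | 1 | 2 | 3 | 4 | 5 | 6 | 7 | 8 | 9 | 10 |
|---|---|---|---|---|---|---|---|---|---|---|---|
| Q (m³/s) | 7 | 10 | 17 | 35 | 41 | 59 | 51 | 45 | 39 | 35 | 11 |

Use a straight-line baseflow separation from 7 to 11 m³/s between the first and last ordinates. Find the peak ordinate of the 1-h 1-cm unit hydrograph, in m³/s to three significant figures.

Direct runoff: 0.00, 2.60, 9.20, 26.80, 32.40, 50.00, 41.60, 35.20, 28.80, 24.40, 0.00 m³/s; ΣQ_DR = 251.0 m³/s, peak = 50.00 m³/s.
Runoff depth d = ΣQ_DR·Δt / A = 251.0 × 3600 / (181 km²) = 4.992 mm.
The 1-cm UH is the DRH scaled by (10 mm)/d, so U_p = 50.00 × 10/4.992 = 100 m³/s.

U_p ≈ 100 m³/s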